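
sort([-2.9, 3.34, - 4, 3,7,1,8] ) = [-4,- 2.9, 1,3, 3.34,7,8]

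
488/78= 244/39 = 6.26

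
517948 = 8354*62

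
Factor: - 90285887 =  - 2687^1* 33601^1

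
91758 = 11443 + 80315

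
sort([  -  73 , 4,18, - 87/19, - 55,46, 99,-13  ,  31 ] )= [ - 73 , - 55, - 13  , - 87/19, 4  ,  18, 31,46 , 99 ] 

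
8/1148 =2/287= 0.01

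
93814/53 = 1770+4/53 = 1770.08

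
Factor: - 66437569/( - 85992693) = 3^(-1 ) * 11^1*6039779^1*28664231^( - 1)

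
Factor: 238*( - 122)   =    -  2^2*7^1 * 17^1 * 61^1 =-  29036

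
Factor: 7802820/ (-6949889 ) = -2^2*3^2*5^1*17^ ( - 1)*67^1*647^1*408817^ ( - 1) 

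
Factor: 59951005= 5^1 * 11990201^1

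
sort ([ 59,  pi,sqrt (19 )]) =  [ pi,sqrt ( 19),59]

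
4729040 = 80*59113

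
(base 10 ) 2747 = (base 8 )5273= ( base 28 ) 3e3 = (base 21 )64H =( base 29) 37L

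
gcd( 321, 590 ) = 1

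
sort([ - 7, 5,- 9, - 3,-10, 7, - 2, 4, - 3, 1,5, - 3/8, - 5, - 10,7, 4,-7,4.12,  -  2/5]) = [ - 10, - 10 , - 9, - 7, - 7,-5,-3, - 3, - 2, - 2/5,- 3/8 , 1, 4, 4, 4.12 , 5, 5, 7, 7]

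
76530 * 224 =17142720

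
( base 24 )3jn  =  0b100010011111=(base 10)2207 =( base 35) 1S2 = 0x89f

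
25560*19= 485640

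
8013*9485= 76003305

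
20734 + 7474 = 28208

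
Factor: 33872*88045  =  2^4*5^1*29^1*73^1*17609^1 = 2982260240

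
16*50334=805344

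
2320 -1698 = 622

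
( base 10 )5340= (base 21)c26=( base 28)6mk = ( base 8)12334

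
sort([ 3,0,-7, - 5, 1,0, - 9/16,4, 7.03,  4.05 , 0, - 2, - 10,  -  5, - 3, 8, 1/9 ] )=[ - 10, - 7 , - 5, - 5, - 3,-2,  -  9/16, 0, 0, 0, 1/9,1, 3, 4, 4.05, 7.03,8]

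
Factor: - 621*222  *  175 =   -  24125850 = -2^1*3^4*5^2*7^1  *23^1*37^1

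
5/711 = 5/711 = 0.01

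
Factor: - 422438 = - 2^1*211219^1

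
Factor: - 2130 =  - 2^1*3^1 * 5^1*71^1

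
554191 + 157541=711732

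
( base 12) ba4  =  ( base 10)1708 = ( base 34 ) 1g8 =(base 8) 3254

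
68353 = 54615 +13738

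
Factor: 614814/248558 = 3^1 * 19^(  -  1)*31^ ( - 1)*43^1 * 211^(-1)*2383^1 = 307407/124279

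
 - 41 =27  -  68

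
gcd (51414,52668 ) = 1254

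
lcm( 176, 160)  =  1760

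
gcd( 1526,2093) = 7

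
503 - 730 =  - 227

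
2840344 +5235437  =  8075781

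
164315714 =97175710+67140004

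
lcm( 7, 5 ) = 35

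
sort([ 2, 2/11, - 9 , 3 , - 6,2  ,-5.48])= [ - 9, - 6,-5.48,2/11 , 2, 2, 3 ]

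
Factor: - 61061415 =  -3^1*5^1*4070761^1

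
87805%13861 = 4639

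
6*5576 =33456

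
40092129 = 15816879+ 24275250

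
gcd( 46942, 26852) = 98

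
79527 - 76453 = 3074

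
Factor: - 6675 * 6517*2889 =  - 125674316775 = - 3^4*5^2 * 7^3*19^1 * 89^1*107^1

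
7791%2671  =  2449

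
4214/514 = 8+51/257 = 8.20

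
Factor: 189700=2^2*5^2* 7^1 * 271^1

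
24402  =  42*581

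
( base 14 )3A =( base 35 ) 1h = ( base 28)1o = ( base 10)52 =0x34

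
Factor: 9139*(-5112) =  -2^3*3^2*13^1*19^1*37^1 * 71^1 = - 46718568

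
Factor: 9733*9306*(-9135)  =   - 2^1* 3^4*5^1*7^1*11^1 * 29^1*47^1*9733^1= - 827405347230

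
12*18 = 216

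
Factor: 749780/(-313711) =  - 2^2*5^1*37489^1*313711^( - 1 )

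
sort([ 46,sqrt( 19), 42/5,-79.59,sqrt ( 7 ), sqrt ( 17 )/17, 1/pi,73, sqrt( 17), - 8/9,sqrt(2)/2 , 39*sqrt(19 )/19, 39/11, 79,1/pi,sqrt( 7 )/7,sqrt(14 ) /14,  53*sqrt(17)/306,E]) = [ - 79.59, - 8/9,  sqrt(17 ) /17,sqrt ( 14) /14,1/pi,1/pi,  sqrt ( 7 )/7, sqrt (2) /2,53*sqrt(17 )/306,  sqrt( 7),E, 39/11,sqrt( 17),sqrt( 19 )  ,  42/5, 39 *sqrt( 19 ) /19 , 46, 73,79]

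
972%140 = 132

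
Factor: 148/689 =2^2 * 13^(  -  1)*37^1*53^( - 1) 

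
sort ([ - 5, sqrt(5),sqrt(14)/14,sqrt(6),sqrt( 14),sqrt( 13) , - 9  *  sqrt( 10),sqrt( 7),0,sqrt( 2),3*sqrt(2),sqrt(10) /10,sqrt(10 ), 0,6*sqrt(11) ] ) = [ - 9*sqrt ( 10 ), - 5,0,0,sqrt( 14)/14,  sqrt( 10)/10,sqrt( 2),sqrt( 5 ), sqrt(6), sqrt( 7), sqrt( 10) , sqrt( 13 ), sqrt( 14),3*sqrt( 2),6*sqrt(11) ] 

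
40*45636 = 1825440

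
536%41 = 3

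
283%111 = 61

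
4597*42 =193074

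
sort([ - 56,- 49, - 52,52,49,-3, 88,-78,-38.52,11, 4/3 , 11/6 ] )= [-78, - 56, - 52,-49, - 38.52,-3, 4/3,11/6,11,49,52,88] 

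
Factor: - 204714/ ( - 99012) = 153/74 = 2^(  -  1 ) * 3^2*17^1*37^( - 1 )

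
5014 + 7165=12179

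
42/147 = 2/7 = 0.29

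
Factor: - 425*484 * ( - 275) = 56567500 = 2^2*5^4 *11^3*  17^1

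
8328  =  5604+2724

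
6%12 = 6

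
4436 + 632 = 5068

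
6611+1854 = 8465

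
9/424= 9/424 = 0.02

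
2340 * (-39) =-91260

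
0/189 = 0 = 0.00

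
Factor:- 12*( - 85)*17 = 17340=2^2*3^1*5^1*17^2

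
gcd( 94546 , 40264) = 2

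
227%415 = 227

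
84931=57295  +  27636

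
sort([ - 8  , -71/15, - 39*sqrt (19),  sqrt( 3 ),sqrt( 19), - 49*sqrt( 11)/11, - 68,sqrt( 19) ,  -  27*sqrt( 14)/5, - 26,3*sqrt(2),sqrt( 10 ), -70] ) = [ - 39*sqrt( 19), - 70,-68, - 26, - 27 * sqrt( 14)/5, - 49 *sqrt( 11)/11 , - 8, - 71/15,sqrt( 3),sqrt( 10),  3*sqrt( 2), sqrt( 19), sqrt( 19)]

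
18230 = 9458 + 8772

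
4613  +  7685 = 12298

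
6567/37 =177+18/37 = 177.49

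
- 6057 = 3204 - 9261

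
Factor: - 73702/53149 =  -2^1*43^1*857^1 *53149^( - 1)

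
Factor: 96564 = 2^2*3^1*13^1 *619^1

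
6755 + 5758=12513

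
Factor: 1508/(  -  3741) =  - 2^2* 3^(  -  1 ) * 13^1*43^ ( - 1) =- 52/129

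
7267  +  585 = 7852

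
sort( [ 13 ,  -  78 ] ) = [ - 78,13]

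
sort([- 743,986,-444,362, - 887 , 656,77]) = [- 887,- 743, - 444, 77,362, 656,986]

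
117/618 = 39/206 = 0.19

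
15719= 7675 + 8044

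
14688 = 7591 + 7097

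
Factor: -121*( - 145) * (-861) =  - 15106245 = - 3^1*5^1 * 7^1*11^2*29^1*41^1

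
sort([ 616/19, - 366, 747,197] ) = [ - 366, 616/19, 197, 747 ] 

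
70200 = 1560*45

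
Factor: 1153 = 1153^1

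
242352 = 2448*99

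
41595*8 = 332760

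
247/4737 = 247/4737=0.05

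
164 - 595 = -431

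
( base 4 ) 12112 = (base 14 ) 210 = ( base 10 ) 406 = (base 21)j7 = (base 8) 626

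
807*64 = 51648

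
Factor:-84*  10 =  - 2^3 * 3^1*5^1*7^1 = -840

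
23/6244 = 23/6244 = 0.00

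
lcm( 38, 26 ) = 494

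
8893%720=253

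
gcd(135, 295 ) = 5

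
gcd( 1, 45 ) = 1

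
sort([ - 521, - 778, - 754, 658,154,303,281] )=[ - 778,- 754 , - 521, 154,281 , 303,658]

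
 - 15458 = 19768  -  35226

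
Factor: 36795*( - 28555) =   -  3^1*5^2*11^1*223^1*5711^1= -  1050681225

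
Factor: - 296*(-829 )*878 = 2^4* 37^1*439^1*829^1 = 215447152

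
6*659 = 3954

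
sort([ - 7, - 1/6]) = [  -  7, - 1/6]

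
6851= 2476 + 4375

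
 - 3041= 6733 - 9774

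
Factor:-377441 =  - 587^1*643^1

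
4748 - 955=3793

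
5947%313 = 0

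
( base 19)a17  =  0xe34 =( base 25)5kb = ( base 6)24500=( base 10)3636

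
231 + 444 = 675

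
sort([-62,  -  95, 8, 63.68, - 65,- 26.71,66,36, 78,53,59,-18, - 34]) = [ - 95,-65,  -  62, - 34 , - 26.71, - 18,8,36,53, 59 , 63.68,66, 78 ] 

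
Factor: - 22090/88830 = -47/189 =- 3^( - 3)*7^( -1)*47^1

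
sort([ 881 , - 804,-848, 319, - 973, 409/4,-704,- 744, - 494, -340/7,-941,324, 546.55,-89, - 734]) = [-973,-941 , -848, -804 , - 744 ,  -  734,-704,  -  494, - 89,- 340/7, 409/4, 319,324,546.55,881] 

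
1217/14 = 1217/14 =86.93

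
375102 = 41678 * 9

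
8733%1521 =1128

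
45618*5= 228090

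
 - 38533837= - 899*42863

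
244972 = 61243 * 4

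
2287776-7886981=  - 5599205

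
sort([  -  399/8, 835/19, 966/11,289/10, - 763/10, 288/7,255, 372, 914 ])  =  [ - 763/10,-399/8, 289/10, 288/7,835/19, 966/11,255,  372, 914]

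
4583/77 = 4583/77 = 59.52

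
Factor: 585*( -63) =- 36855 = - 3^4*5^1*7^1*13^1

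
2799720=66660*42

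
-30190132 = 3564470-33754602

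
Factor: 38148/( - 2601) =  - 44/3 = - 2^2*3^( -1 )*11^1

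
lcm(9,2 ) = 18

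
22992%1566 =1068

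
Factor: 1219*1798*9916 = 21733511992 = 2^3*23^1*29^1*31^1 *37^1*53^1*67^1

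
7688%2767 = 2154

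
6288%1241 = 83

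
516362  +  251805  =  768167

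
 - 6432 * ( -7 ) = 45024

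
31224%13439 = 4346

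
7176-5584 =1592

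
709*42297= 29988573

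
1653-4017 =-2364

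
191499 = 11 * 17409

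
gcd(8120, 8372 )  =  28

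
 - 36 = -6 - 30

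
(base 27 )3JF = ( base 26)40B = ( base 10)2715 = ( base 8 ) 5233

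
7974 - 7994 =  - 20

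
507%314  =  193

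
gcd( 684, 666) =18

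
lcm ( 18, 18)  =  18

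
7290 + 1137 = 8427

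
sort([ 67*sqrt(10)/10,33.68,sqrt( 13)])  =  [sqrt(13), 67*sqrt ( 10)/10,33.68 ] 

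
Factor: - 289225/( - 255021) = 575/507= 3^( - 1 )*5^2*13^( - 2 )*23^1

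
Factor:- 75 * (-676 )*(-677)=  -  34323900 = - 2^2*3^1*5^2 * 13^2 * 677^1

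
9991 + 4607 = 14598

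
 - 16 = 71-87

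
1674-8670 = - 6996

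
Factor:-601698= -2^1*3^1*17^2*347^1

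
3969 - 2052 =1917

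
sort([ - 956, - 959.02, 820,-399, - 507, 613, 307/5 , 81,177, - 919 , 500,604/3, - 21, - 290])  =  [ - 959.02, - 956,-919, - 507, - 399, - 290, - 21, 307/5, 81, 177,  604/3,500, 613, 820 ]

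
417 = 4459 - 4042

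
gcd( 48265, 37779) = 49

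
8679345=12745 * 681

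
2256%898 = 460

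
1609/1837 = 1609/1837 = 0.88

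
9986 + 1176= 11162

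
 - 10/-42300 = 1/4230 = 0.00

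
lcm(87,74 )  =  6438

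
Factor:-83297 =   -  31^1*2687^1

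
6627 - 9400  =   - 2773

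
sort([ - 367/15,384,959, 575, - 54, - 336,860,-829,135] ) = [ - 829, - 336, - 54, -367/15, 135,384, 575,  860 , 959 ] 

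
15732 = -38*(-414)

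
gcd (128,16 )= 16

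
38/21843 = 38/21843 = 0.00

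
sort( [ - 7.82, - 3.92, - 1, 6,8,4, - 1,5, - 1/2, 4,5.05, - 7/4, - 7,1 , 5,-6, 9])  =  [-7.82, - 7, - 6, - 3.92, - 7/4, - 1,-1, - 1/2,1 , 4,4,5, 5, 5.05,6 , 8,9]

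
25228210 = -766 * (  -  32935 ) 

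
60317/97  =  60317/97   =  621.82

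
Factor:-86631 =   -  3^1*67^1*431^1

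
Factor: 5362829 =127^1*42227^1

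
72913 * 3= 218739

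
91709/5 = 91709/5 = 18341.80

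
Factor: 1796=2^2*449^1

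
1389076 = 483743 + 905333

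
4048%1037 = 937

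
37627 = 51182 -13555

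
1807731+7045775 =8853506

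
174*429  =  74646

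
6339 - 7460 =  - 1121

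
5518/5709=5518/5709 = 0.97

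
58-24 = 34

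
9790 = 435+9355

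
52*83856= 4360512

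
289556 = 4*72389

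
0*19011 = 0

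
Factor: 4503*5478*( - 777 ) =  - 2^1*3^3*7^1*11^1 * 19^1 * 37^1*79^1*83^1=-  19166596218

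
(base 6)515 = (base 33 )5q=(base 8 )277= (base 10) 191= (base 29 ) 6H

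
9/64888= 9/64888 = 0.00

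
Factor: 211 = 211^1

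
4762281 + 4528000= 9290281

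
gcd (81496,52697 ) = 1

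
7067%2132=671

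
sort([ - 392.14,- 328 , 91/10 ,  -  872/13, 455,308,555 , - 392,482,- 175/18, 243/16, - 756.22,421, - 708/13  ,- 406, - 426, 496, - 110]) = [ - 756.22,-426, - 406, - 392.14,-392 , - 328, - 110, - 872/13, -708/13,-175/18,91/10,243/16,308,421,455,482, 496, 555 ] 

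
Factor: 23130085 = 5^1*  11^1*193^1 * 2179^1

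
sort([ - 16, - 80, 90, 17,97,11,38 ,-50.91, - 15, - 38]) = [ - 80, - 50.91, - 38, - 16, - 15, 11 , 17,38,90,97] 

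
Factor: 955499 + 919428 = 1874927 = 263^1*7129^1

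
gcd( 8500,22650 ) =50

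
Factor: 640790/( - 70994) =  - 695/77 = - 5^1*7^( - 1)*11^( - 1) * 139^1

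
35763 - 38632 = -2869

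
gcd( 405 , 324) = 81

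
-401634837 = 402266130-803900967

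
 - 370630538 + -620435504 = -991066042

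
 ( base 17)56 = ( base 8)133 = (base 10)91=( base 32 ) 2R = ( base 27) 3a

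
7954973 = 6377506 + 1577467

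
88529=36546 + 51983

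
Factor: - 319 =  - 11^1*29^1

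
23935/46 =23935/46=520.33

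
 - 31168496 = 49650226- 80818722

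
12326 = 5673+6653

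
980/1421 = 20/29 = 0.69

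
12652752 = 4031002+8621750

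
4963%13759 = 4963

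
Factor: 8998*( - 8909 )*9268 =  - 2^3 * 7^1* 11^1*59^1*151^1*331^1*409^1 = - 742952370776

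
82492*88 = 7259296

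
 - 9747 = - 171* 57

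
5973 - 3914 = 2059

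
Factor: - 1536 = - 2^9*3^1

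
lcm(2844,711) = 2844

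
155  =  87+68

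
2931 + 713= 3644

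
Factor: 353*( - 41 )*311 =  - 41^1*311^1*353^1 = - 4501103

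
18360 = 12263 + 6097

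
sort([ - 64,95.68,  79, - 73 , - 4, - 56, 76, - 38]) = [ - 73, - 64, - 56, - 38, - 4, 76,79,95.68 ]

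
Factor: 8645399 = 7^1 * 19^1*65003^1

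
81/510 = 27/170=0.16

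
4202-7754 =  - 3552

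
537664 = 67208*8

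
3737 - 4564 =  - 827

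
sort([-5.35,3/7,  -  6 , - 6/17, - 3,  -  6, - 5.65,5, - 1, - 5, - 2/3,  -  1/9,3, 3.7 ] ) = [ - 6, - 6, - 5.65, - 5.35, - 5, -3, - 1, - 2/3, - 6/17,-1/9,3/7, 3,3.7, 5]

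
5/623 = 5/623=0.01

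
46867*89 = 4171163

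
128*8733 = 1117824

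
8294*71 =588874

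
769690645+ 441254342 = 1210944987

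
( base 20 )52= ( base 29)3F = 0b1100110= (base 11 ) 93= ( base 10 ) 102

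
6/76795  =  6/76795 = 0.00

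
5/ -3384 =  - 1 + 3379/3384 = -  0.00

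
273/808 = 273/808= 0.34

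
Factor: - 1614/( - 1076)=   3/2=2^(  -  1)*3^1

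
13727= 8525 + 5202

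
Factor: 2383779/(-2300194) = -2^( - 1 ) * 3^1*13^(-1 ) * 88469^(-1 )*794593^1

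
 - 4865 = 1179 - 6044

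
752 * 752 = 565504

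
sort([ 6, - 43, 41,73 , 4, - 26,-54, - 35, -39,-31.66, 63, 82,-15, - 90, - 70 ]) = [-90, - 70, - 54 , - 43, - 39 , - 35, - 31.66 , - 26, - 15,  4, 6, 41,  63,  73,82 ] 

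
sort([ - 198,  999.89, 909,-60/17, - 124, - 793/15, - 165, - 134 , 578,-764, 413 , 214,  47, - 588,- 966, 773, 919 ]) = [-966,-764,- 588, - 198, - 165 ,-134, - 124,-793/15 , - 60/17, 47 , 214 , 413,  578 , 773,909,  919, 999.89 ]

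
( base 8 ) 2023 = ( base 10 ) 1043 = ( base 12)72b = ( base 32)10J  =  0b10000010011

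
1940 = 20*97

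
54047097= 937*57681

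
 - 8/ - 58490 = 4/29245 = 0.00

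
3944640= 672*5870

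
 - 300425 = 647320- 947745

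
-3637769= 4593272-8231041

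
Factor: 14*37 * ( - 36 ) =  - 2^3*3^2*7^1*37^1 = -18648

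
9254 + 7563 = 16817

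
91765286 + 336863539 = 428628825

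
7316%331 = 34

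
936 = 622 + 314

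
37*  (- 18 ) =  - 666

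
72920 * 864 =63002880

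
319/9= 319/9=35.44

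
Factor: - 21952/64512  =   - 2^( - 4)*3^( - 2)*7^2 = - 49/144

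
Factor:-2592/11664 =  - 2^1*3^(  -  2 ) = -2/9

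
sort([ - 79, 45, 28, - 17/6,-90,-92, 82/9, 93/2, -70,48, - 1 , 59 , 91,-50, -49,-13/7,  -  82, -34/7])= [ - 92, -90 , - 82,-79,  -  70, - 50, - 49,-34/7,- 17/6, - 13/7,-1, 82/9,28,45, 93/2, 48, 59, 91]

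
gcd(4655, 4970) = 35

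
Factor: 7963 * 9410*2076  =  155558479080 = 2^3*3^1* 5^1*173^1 * 941^1*7963^1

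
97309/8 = 97309/8  =  12163.62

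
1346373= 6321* 213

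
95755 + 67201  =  162956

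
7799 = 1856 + 5943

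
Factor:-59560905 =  -3^1*5^1*41^1*96847^1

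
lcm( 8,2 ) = 8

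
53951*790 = 42621290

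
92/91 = 92/91=1.01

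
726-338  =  388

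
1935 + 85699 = 87634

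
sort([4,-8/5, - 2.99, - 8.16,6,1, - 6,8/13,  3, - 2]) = [ - 8.16, - 6,-2.99, - 2,-8/5, 8/13 , 1,3,  4, 6]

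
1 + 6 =7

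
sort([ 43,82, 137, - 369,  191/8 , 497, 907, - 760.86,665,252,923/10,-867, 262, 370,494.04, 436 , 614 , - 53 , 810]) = [ - 867, - 760.86,-369,  -  53,191/8,43,82, 923/10,137, 252,262,370,436,494.04,497, 614, 665 , 810,907 ] 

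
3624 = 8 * 453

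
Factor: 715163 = 41^1*17443^1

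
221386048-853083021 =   -  631696973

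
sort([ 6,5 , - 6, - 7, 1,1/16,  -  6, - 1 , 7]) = [ - 7, -6, - 6, - 1, 1/16,1,5, 6,  7] 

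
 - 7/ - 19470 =7/19470 = 0.00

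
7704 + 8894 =16598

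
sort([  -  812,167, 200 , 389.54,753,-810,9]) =[ - 812, - 810,9 , 167 , 200, 389.54, 753] 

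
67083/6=22361/2 = 11180.50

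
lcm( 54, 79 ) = 4266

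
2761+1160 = 3921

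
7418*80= 593440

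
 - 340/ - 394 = 170/197 = 0.86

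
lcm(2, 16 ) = 16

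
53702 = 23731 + 29971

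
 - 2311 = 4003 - 6314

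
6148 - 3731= 2417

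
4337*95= 412015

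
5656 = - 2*( - 2828 ) 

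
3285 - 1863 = 1422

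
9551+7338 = 16889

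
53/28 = 1+25/28 = 1.89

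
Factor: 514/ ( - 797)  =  -2^1*257^1*797^( - 1 )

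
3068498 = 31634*97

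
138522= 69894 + 68628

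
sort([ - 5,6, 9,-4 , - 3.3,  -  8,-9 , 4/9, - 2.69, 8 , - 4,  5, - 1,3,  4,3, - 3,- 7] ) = [  -  9, - 8, - 7,  -  5, - 4,  -  4,-3.3, - 3, - 2.69,  -  1,4/9,3,3, 4 , 5,6,8,9]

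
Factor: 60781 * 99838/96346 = 3034126739/48173 = 7^1*19^1*67^( - 1 )*457^1*719^( - 1 )*49919^1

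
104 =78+26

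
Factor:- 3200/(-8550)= 2^6*3^(-2 )*19^(-1)=64/171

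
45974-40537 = 5437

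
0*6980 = 0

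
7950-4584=3366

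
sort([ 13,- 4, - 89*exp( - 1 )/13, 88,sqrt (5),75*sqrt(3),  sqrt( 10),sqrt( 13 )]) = [-4,-89*exp( - 1 )/13,sqrt(5),sqrt( 10),sqrt( 13 ),13,88,75*sqrt( 3)]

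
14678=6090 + 8588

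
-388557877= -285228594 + -103329283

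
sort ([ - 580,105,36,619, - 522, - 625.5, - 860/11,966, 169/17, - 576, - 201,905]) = [ -625.5,-580 , - 576 , - 522, - 201,-860/11,169/17, 36,105,619, 905,966]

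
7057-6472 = 585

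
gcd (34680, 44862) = 6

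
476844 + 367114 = 843958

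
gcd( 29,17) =1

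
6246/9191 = 6246/9191=0.68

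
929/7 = 929/7 = 132.71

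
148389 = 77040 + 71349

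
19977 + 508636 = 528613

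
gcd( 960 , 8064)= 192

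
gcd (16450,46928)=14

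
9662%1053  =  185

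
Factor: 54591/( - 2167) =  - 3^1 * 11^( - 1 ) * 31^1*197^( - 1)*587^1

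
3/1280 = 3/1280=0.00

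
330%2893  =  330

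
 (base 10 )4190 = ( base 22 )8EA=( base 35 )3ep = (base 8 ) 10136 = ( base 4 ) 1001132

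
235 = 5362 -5127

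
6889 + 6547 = 13436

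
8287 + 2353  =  10640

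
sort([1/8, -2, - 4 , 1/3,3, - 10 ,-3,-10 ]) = [  -  10, - 10,-4 ,-3,  -  2,1/8 , 1/3, 3 ] 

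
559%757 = 559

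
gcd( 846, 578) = 2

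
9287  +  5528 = 14815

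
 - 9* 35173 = -316557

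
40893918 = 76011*538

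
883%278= 49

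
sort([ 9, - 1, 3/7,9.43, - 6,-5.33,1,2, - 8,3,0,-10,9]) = [ - 10 ,  -  8,-6, - 5.33, - 1, 0,3/7,1, 2, 3,9,9, 9.43 ] 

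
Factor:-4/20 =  - 5^( - 1) = - 1/5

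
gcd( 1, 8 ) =1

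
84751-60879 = 23872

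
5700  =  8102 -2402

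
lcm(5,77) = 385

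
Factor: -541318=-2^1*270659^1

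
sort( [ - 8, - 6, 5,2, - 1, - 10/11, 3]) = [ - 8, - 6,  -  1, - 10/11,2,3,5]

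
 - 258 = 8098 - 8356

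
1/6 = 1/6 = 0.17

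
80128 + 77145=157273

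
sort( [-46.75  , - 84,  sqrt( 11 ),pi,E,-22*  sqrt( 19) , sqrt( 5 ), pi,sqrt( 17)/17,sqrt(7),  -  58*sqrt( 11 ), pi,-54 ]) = [ - 58 * sqrt( 11 ),  -  22*sqrt(19), - 84, -54,-46.75, sqrt(17 ) /17,sqrt( 5),sqrt( 7),E,pi , pi, pi, sqrt (11 ) ] 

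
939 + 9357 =10296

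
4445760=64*69465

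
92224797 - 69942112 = 22282685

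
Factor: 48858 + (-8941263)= -3^2*5^1* 197609^1= - 8892405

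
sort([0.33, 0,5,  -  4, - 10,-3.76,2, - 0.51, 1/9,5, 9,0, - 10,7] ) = [ - 10, - 10, - 4, - 3.76, - 0.51, 0, 0,1/9,  0.33, 2,5,5, 7, 9]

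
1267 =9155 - 7888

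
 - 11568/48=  - 241 = - 241.00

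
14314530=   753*19010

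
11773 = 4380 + 7393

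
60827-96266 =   -  35439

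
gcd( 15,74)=1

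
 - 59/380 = -1 + 321/380 = -0.16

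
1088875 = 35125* 31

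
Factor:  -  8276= -2^2*2069^1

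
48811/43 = 1135 + 6/43 = 1135.14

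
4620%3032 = 1588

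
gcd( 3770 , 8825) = 5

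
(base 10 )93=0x5D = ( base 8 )135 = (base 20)4d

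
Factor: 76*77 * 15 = 87780 = 2^2*3^1 * 5^1*7^1*11^1*19^1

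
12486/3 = 4162 = 4162.00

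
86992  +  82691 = 169683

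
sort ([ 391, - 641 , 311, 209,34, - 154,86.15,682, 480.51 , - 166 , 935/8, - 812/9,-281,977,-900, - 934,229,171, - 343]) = [ - 934, - 900, - 641, - 343, - 281, - 166, - 154,-812/9 , 34,86.15,  935/8, 171, 209,229,311,391, 480.51,682, 977] 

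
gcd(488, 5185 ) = 61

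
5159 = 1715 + 3444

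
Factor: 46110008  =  2^3 * 7^1*47^1*17519^1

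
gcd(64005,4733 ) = 1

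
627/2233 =57/203 = 0.28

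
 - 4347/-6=1449/2 =724.50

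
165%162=3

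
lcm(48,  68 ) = 816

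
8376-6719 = 1657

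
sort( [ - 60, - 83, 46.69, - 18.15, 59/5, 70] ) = [ - 83, - 60 , - 18.15, 59/5,  46.69, 70] 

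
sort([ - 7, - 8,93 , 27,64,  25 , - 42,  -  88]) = [ - 88 ,  -  42, - 8, - 7,25, 27,64 , 93] 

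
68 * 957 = 65076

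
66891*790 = 52843890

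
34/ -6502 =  - 1 + 3234/3251 = - 0.01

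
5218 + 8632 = 13850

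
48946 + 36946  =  85892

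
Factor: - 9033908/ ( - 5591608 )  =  2258477/1397902 = 2^(  -  1 )*11^(  -  1)*13^1 * 63541^( - 1)*173729^1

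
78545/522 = 78545/522 = 150.47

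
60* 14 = 840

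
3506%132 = 74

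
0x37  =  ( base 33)1m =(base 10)55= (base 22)2b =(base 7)106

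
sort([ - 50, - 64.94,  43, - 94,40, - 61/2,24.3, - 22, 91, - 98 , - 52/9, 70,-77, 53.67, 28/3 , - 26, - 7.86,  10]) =[- 98, - 94, - 77, - 64.94, - 50, - 61/2,-26, - 22,- 7.86, - 52/9, 28/3,10,  24.3,40, 43,53.67,70, 91 ]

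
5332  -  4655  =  677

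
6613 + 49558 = 56171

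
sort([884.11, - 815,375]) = [ - 815 , 375,884.11 ]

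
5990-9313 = -3323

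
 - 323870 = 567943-891813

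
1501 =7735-6234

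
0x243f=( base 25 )el4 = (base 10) 9279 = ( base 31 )9KA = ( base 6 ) 110543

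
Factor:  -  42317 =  - 11^1*3847^1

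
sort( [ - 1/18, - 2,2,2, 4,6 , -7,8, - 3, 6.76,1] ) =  [ - 7, - 3, - 2,  -  1/18,1 , 2,2  ,  4,6,6.76,8 ] 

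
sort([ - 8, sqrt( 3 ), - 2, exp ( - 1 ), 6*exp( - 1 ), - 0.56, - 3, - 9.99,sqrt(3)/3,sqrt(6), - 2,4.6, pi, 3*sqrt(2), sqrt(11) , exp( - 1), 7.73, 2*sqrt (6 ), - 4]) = [ - 9.99,  -  8, - 4, - 3,  -  2, - 2, - 0.56, exp( - 1),exp( - 1 ), sqrt(3 ) /3,sqrt( 3), 6*  exp(  -  1), sqrt ( 6), pi, sqrt( 11 ), 3 * sqrt(2) , 4.6,2*sqrt(6 ), 7.73]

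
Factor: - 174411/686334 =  - 2^ (-1)*3^1*11^( - 1)*10399^( - 1 )* 19379^1= -58137/228778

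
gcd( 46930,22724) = 494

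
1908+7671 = 9579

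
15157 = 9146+6011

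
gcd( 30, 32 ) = 2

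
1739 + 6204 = 7943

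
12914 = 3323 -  - 9591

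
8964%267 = 153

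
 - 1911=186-2097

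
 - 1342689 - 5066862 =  - 6409551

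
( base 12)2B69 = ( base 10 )5121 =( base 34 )4el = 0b1010000000001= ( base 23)9ff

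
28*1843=51604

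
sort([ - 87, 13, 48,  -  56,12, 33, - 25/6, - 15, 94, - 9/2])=[-87, - 56, - 15, - 9/2,-25/6, 12,13,  33, 48, 94 ]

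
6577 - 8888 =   -  2311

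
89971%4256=595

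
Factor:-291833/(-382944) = 2^(  -  5) * 3^( - 1)*3989^( - 1)* 291833^1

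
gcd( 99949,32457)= 1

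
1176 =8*147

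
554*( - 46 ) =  - 25484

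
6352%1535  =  212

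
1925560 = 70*27508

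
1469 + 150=1619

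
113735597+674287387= 788022984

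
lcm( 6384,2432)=51072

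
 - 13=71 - 84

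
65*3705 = 240825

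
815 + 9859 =10674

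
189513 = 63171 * 3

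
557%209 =139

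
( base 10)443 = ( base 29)F8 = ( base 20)123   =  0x1bb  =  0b110111011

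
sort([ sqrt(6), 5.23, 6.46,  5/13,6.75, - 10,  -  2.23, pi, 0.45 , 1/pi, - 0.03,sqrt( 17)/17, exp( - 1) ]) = [-10, - 2.23, - 0.03, sqrt ( 17)/17 , 1/pi, exp( - 1 ), 5/13, 0.45, sqrt( 6 ), pi, 5.23, 6.46, 6.75 ] 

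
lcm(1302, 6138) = 42966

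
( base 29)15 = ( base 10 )34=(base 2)100010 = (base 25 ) 19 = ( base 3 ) 1021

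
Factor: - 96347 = -23^1*59^1*71^1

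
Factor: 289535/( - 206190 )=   -  733/522 = - 2^(  -  1)*3^( - 2)*29^( - 1) * 733^1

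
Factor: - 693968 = - 2^4 * 11^1*3943^1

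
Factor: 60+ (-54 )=2^1 * 3^1 = 6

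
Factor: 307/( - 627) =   -  3^( - 1) * 11^( - 1)*19^( - 1 )*307^1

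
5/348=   5/348 = 0.01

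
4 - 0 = 4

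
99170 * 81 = 8032770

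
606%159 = 129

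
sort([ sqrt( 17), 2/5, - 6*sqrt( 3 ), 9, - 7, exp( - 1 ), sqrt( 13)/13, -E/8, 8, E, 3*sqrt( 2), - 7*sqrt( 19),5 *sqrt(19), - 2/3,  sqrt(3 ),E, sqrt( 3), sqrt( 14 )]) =[ - 7 *sqrt ( 19 ) , - 6*sqrt( 3), - 7,  -  2/3, - E/8, sqrt( 13)/13, exp( - 1) , 2/5,  sqrt( 3 ),sqrt (3 ) , E, E , sqrt( 14),sqrt ( 17)  ,  3*sqrt(  2),8, 9,5*sqrt(19 ) ]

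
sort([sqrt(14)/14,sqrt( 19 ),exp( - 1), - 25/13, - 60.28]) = [ - 60.28,-25/13,sqrt( 14)/14,exp( - 1 ),sqrt (19 ) ] 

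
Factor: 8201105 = 5^1 * 11^1*149111^1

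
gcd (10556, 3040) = 4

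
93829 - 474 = 93355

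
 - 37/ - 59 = 37/59 = 0.63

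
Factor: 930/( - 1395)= - 2/3 = -  2^1*3^(-1)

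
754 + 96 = 850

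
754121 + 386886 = 1141007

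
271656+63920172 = 64191828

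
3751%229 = 87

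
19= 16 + 3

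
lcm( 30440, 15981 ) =639240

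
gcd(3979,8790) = 1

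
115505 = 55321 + 60184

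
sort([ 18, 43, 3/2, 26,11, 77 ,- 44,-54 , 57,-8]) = [-54, - 44,-8,3/2, 11,18,26, 43  ,  57,77 ] 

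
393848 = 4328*91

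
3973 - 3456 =517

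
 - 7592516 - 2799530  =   - 10392046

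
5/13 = 5/13 = 0.38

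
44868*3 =134604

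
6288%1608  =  1464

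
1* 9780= 9780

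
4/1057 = 4/1057=0.00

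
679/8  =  679/8 =84.88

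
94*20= 1880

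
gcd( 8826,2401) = 1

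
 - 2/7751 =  - 2/7751 = - 0.00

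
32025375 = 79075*405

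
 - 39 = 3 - 42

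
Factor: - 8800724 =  - 2^2*19^1 * 43^1*2693^1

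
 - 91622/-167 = 91622/167 = 548.63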